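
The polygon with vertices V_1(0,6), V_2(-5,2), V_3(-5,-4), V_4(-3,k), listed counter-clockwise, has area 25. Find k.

Write out the shoelace sum; only the two edges meeting at V_4 involve k:
2·Area = [((-5)·k − (-3)·(-4)) + ((-3)·6 − 0·k)] + 60
       = -5·k + 30 = 50
⇒ k = -4.

-4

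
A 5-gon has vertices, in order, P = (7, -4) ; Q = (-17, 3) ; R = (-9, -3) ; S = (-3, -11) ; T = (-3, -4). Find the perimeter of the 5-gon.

|PQ| = √((-24)² + (7)²) = √625 = 25
|QR| = √((8)² + (-6)²) = √100 = 10
|RS| = √((6)² + (-8)²) = √100 = 10
|ST| = √((0)² + (7)²) = √49 = 7
|TP| = √((10)² + (0)²) = √100 = 10
Perimeter = 25 + 10 + 10 + 7 + 10 = 62.

62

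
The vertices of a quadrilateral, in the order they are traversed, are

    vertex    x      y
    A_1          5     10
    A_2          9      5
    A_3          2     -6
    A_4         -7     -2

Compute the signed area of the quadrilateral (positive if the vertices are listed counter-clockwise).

-117.5

Apply the shoelace formula: 2A = Σ (x_i·y_{i+1} − x_{i+1}·y_i), indices taken mod 4.
Σ = (-65) + (-64) + (-46) + (-60) = -235
Signed area = Σ/2 = -117.5 (negative ⇒ clockwise traversal).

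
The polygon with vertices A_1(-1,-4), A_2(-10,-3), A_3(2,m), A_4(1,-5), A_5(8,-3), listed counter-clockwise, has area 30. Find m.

The doubled signed area Σ (x_i y_{i+1} − x_{i+1} y_i) is linear in m.
With m=0 it equals -39; the coefficient of m is -11 (from the two edges through A_3).
So -11·m + -39 = 2·30 = 60 ⇒ m = -9.

-9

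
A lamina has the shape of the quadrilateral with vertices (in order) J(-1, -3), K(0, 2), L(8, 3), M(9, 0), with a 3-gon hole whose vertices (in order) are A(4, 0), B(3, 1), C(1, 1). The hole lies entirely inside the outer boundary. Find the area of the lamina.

35

Outer boundary:
J→K: (-1)(2) − (0)(-3) = -2
K→L: (0)(3) − (8)(2) = -16
L→M: (8)(0) − (9)(3) = -27
M→J: (9)(-3) − (-1)(0) = -27
Σ = -72
Area = |Σ|/2 = 36.
Hole:
Apply the shoelace formula: 2A = Σ (x_i·y_{i+1} − x_{i+1}·y_i), indices taken mod 3.
Σ = (4) + (2) + (-4) = 2
Area = |Σ|/2 = 1.
Net area = 36 − 1 = 35.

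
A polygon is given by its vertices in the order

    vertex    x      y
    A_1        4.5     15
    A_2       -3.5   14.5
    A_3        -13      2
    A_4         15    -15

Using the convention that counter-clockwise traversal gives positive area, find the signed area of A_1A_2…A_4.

Cross-terms: 117.75, 181.5, 165, 292.5  ⇒  Σ = 756.75
Signed area = Σ/2 = 378.375 (positive ⇒ counter-clockwise traversal).

378.375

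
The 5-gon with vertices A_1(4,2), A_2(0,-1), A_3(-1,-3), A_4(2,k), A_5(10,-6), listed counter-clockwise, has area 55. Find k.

Write out the shoelace sum; only the two edges meeting at A_4 involve k:
2·Area = [((-1)·k − 2·(-3)) + (2·(-6) − 10·k)] + 39
       = -11·k + 33 = 110
⇒ k = -7.

-7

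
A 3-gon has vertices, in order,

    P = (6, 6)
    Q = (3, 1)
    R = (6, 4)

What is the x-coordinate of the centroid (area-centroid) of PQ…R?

5

Apply the surveyor's formula. First the cross-terms c_i = x_i·y_{i+1} − x_{i+1}·y_i:
  -12, 6, 12  ⇒  2A = 6, A = 3.
Then Σ (x_i + x_{i+1})·c_i = 90, so x̄ = 90 / (6·3) = 5.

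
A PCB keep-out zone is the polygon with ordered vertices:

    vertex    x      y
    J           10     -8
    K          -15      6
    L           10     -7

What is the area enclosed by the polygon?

Apply the surveyor's formula: 2A = Σ (x_i·y_{i+1} − x_{i+1}·y_i), indices taken mod 3.
Cross-terms: -60, 45, -10  ⇒  Σ = -25
Area = |Σ|/2 = 12.5.

12.5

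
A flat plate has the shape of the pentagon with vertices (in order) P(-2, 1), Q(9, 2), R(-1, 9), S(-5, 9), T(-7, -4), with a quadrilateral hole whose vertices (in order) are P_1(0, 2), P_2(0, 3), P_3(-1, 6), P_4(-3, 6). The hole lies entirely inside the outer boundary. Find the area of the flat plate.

82.5

Outer boundary:
Apply the shoelace formula: 2A = Σ (x_i·y_{i+1} − x_{i+1}·y_i), indices taken mod 5.
P→Q: (-2)(2) − (9)(1) = -13
Q→R: (9)(9) − (-1)(2) = 83
R→S: (-1)(9) − (-5)(9) = 36
S→T: (-5)(-4) − (-7)(9) = 83
T→P: (-7)(1) − (-2)(-4) = -15
Σ = 174
Area = |Σ|/2 = 87.
Hole:
P_1→P_2: (0)(3) − (0)(2) = 0
P_2→P_3: (0)(6) − (-1)(3) = 3
P_3→P_4: (-1)(6) − (-3)(6) = 12
P_4→P_1: (-3)(2) − (0)(6) = -6
Σ = 9
Area = |Σ|/2 = 4.5.
Net area = 87 − 4.5 = 82.5.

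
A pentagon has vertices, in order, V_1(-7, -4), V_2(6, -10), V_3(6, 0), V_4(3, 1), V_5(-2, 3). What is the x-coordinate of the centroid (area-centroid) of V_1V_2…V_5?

43/60

Apply Gauss's area formula. First the cross-terms c_i = x_i·y_{i+1} − x_{i+1}·y_i:
  94, 60, 6, 11, 29  ⇒  2A = 200, A = 100.
Then Σ (x_i + x_{i+1})·c_i = 430, so x̄ = 430 / (6·100) = 43/60.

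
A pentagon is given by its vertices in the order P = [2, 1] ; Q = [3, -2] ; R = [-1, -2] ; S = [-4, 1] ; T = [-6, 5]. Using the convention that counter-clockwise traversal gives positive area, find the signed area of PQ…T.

-27

Σ = (-7) + (-8) + (-9) + (-14) + (-16) = -54
Signed area = Σ/2 = -27 (negative ⇒ clockwise traversal).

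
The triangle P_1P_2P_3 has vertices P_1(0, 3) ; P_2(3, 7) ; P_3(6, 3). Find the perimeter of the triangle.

16

|P_1P_2| = √((3)² + (4)²) = √25 = 5
|P_2P_3| = √((3)² + (-4)²) = √25 = 5
|P_3P_1| = √((-6)² + (0)²) = √36 = 6
Perimeter = 5 + 5 + 6 = 16.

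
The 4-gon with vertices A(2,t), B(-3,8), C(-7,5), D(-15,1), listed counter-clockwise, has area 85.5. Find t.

-4

Write out the shoelace sum; only the two edges meeting at A involve t:
2·Area = [((-15)·t − 2·1) + (2·8 − (-3)·t)] + 109
       = -12·t + 123 = 171
⇒ t = -4.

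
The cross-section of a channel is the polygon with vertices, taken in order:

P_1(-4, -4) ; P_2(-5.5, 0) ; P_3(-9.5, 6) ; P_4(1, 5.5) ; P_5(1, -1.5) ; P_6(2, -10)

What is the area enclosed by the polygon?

Σ = (-22) + (-33) + (-58.25) + (-7) + (-7) + (-48) = -175.25
Area = |Σ|/2 = 87.625.

87.625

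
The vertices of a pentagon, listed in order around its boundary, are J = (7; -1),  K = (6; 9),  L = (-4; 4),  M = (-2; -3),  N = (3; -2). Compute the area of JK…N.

86.5

Apply Gauss's area formula: 2A = Σ (x_i·y_{i+1} − x_{i+1}·y_i), indices taken mod 5.
Σ = (69) + (60) + (20) + (13) + (11) = 173
Area = |Σ|/2 = 86.5.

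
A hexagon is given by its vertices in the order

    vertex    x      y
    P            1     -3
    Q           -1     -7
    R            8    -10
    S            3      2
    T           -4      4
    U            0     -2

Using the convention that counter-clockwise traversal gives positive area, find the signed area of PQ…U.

66

Apply the surveyor's formula: 2A = Σ (x_i·y_{i+1} − x_{i+1}·y_i), indices taken mod 6.
Cross-terms: -10, 66, 46, 20, 8, 2  ⇒  Σ = 132
Signed area = Σ/2 = 66 (positive ⇒ counter-clockwise traversal).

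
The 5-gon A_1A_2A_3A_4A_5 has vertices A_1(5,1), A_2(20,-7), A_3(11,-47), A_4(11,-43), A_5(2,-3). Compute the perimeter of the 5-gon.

108

|A_1A_2| = √((15)² + (-8)²) = √289 = 17
|A_2A_3| = √((-9)² + (-40)²) = √1681 = 41
|A_3A_4| = √((0)² + (4)²) = √16 = 4
|A_4A_5| = √((-9)² + (40)²) = √1681 = 41
|A_5A_1| = √((3)² + (4)²) = √25 = 5
Perimeter = 17 + 41 + 4 + 41 + 5 = 108.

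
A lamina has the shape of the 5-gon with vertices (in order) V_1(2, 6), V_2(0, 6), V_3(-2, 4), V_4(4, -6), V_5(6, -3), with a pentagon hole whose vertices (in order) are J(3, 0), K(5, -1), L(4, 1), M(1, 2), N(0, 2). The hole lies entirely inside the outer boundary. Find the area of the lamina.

Outer boundary:
Σ = (12) + (12) + (-4) + (24) + (42) = 86
Area = |Σ|/2 = 43.
Hole:
Σ = (-3) + (9) + (7) + (2) + (-6) = 9
Area = |Σ|/2 = 4.5.
Net area = 43 − 4.5 = 38.5.

38.5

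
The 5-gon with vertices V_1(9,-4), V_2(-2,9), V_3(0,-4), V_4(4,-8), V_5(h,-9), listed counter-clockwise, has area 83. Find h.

Write out the shoelace sum; only the two edges meeting at V_5 involve h:
2·Area = [(4·(-9) − h·(-8)) + (h·(-4) − 9·(-9))] + 97
       = 4·h + 142 = 166
⇒ h = 6.

6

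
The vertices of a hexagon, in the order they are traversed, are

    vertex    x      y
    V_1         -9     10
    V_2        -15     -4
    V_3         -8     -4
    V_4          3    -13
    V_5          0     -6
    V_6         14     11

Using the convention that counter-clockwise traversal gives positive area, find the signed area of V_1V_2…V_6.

Apply the shoelace formula: 2A = Σ (x_i·y_{i+1} − x_{i+1}·y_i), indices taken mod 6.
Cross-terms: 186, 28, 116, -18, 84, 239  ⇒  Σ = 635
Signed area = Σ/2 = 317.5 (positive ⇒ counter-clockwise traversal).

317.5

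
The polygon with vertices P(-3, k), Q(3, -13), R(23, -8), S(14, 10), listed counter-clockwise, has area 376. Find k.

6

Write out the shoelace sum; only the two edges meeting at P involve k:
2·Area = [(14·k − (-3)·10) + ((-3)·(-13) − 3·k)] + 617
       = 11·k + 686 = 752
⇒ k = 6.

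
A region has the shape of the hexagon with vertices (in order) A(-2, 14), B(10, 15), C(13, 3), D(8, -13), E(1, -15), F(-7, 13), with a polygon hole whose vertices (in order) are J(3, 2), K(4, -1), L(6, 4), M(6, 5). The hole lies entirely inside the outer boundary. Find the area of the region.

392.5

Outer boundary:
Apply Gauss's area formula: 2A = Σ (x_i·y_{i+1} − x_{i+1}·y_i), indices taken mod 6.
Σ = (-170) + (-165) + (-193) + (-107) + (-92) + (-72) = -799
Area = |Σ|/2 = 399.5.
Hole:
Apply Gauss's area formula: 2A = Σ (x_i·y_{i+1} − x_{i+1}·y_i), indices taken mod 4.
J→K: (3)(-1) − (4)(2) = -11
K→L: (4)(4) − (6)(-1) = 22
L→M: (6)(5) − (6)(4) = 6
M→J: (6)(2) − (3)(5) = -3
Σ = 14
Area = |Σ|/2 = 7.
Net area = 399.5 − 7 = 392.5.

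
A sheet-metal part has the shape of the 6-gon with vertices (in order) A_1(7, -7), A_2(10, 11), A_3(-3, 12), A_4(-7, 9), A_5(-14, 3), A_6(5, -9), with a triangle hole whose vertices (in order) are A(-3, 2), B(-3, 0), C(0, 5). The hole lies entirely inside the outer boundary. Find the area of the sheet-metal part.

297.5

Outer boundary:
Apply the surveyor's formula: 2A = Σ (x_i·y_{i+1} − x_{i+1}·y_i), indices taken mod 6.
Σ = (147) + (153) + (57) + (105) + (111) + (28) = 601
Area = |Σ|/2 = 300.5.
Hole:
Σ = (6) + (-15) + (15) = 6
Area = |Σ|/2 = 3.
Net area = 300.5 − 3 = 297.5.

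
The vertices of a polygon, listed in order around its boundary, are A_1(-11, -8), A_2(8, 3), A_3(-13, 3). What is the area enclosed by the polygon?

Σ = (31) + (63) + (137) = 231
Area = |Σ|/2 = 115.5.

115.5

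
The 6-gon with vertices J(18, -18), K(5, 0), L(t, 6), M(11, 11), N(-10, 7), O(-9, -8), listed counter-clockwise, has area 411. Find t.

The doubled signed area Σ (x_i y_{i+1} − x_{i+1} y_i) is linear in t.
With t=0 it equals 690; the coefficient of t is 11 (from the two edges through L).
So 11·t + 690 = 2·411 = 822 ⇒ t = 12.

12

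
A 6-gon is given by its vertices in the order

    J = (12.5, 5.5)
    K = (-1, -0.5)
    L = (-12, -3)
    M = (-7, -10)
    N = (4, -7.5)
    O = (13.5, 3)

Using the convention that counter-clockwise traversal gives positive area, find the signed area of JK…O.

168.875

J→K: (12.5)(-0.5) − (-1)(5.5) = -0.75
K→L: (-1)(-3) − (-12)(-0.5) = -3
L→M: (-12)(-10) − (-7)(-3) = 99
M→N: (-7)(-7.5) − (4)(-10) = 92.5
N→O: (4)(3) − (13.5)(-7.5) = 113.25
O→J: (13.5)(5.5) − (12.5)(3) = 36.75
Σ = 337.75
Signed area = Σ/2 = 168.875 (positive ⇒ counter-clockwise traversal).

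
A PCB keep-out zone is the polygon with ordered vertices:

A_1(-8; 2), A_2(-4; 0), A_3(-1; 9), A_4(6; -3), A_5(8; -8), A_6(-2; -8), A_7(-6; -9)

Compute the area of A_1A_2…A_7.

Σ = (8) + (-36) + (-51) + (-24) + (-80) + (-30) + (-84) = -297
Area = |Σ|/2 = 148.5.

148.5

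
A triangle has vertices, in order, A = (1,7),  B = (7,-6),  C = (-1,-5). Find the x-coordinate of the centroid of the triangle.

Apply the surveyor's formula. First the cross-terms c_i = x_i·y_{i+1} − x_{i+1}·y_i:
  -55, -41, -2  ⇒  2A = -98, A = -49.
Then Σ (x_i + x_{i+1})·c_i = -686, so x̄ = -686 / (6·(-49)) = 7/3.

7/3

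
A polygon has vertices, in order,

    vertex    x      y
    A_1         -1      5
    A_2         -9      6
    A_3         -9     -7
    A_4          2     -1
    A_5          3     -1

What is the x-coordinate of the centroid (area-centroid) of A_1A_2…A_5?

Apply Gauss's area formula. First the cross-terms c_i = x_i·y_{i+1} − x_{i+1}·y_i:
  39, 117, 23, 1, 14  ⇒  2A = 194, A = 97.
Then Σ (x_i + x_{i+1})·c_i = -2624, so x̄ = -2624 / (6·97) = -1312/291.

-1312/291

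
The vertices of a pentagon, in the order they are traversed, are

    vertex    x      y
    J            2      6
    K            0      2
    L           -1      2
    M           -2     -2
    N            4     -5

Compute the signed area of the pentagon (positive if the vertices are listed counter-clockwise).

J→K: (2)(2) − (0)(6) = 4
K→L: (0)(2) − (-1)(2) = 2
L→M: (-1)(-2) − (-2)(2) = 6
M→N: (-2)(-5) − (4)(-2) = 18
N→J: (4)(6) − (2)(-5) = 34
Σ = 64
Signed area = Σ/2 = 32 (positive ⇒ counter-clockwise traversal).

32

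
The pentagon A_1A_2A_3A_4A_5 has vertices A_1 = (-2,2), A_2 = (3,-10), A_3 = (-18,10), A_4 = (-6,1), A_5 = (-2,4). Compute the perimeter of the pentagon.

64

|A_1A_2| = √((5)² + (-12)²) = √169 = 13
|A_2A_3| = √((-21)² + (20)²) = √841 = 29
|A_3A_4| = √((12)² + (-9)²) = √225 = 15
|A_4A_5| = √((4)² + (3)²) = √25 = 5
|A_5A_1| = √((0)² + (-2)²) = √4 = 2
Perimeter = 13 + 29 + 15 + 5 + 2 = 64.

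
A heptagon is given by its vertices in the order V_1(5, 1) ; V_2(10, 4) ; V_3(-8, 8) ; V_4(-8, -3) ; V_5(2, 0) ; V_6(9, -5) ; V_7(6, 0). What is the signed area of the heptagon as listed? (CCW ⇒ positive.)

Apply the shoelace formula: 2A = Σ (x_i·y_{i+1} − x_{i+1}·y_i), indices taken mod 7.
Σ = (10) + (112) + (88) + (6) + (-10) + (30) + (6) = 242
Signed area = Σ/2 = 121 (positive ⇒ counter-clockwise traversal).

121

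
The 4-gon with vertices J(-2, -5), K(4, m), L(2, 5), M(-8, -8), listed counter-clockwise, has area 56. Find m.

-6

The doubled signed area Σ (x_i y_{i+1} − x_{i+1} y_i) is linear in m.
With m=0 it equals 88; the coefficient of m is -4 (from the two edges through K).
So -4·m + 88 = 2·56 = 112 ⇒ m = -6.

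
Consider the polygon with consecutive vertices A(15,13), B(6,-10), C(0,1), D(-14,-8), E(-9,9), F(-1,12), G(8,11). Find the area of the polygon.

Σ = (-228) + (6) + (14) + (-198) + (-99) + (-107) + (-61) = -673
Area = |Σ|/2 = 336.5.

336.5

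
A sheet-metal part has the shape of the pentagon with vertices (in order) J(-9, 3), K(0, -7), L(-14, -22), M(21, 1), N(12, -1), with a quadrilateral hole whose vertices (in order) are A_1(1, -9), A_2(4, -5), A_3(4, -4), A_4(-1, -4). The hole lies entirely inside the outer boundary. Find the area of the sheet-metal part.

189.5

Outer boundary:
Apply the surveyor's formula: 2A = Σ (x_i·y_{i+1} − x_{i+1}·y_i), indices taken mod 5.
Σ = (63) + (-98) + (448) + (-33) + (27) = 407
Area = |Σ|/2 = 203.5.
Hole:
Cross-terms: 31, 4, -20, 13  ⇒  Σ = 28
Area = |Σ|/2 = 14.
Net area = 203.5 − 14 = 189.5.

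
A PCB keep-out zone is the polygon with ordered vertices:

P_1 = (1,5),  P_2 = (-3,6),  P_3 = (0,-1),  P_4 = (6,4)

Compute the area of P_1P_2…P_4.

28

Σ = (21) + (3) + (6) + (26) = 56
Area = |Σ|/2 = 28.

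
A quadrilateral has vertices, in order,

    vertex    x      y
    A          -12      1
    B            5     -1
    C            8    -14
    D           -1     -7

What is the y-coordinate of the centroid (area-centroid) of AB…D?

-97/21

Apply the shoelace formula. First the cross-terms c_i = x_i·y_{i+1} − x_{i+1}·y_i:
  7, -62, -70, -85  ⇒  2A = -210, A = -105.
Then Σ (y_i + y_{i+1})·c_i = 2910, so ȳ = 2910 / (6·(-105)) = -97/21.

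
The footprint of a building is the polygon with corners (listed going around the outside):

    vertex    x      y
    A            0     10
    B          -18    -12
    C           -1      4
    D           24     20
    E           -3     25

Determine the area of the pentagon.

Apply the shoelace (surveyor's) formula: 2A = Σ (x_i·y_{i+1} − x_{i+1}·y_i), indices taken mod 5.
Σ = (180) + (-84) + (-116) + (660) + (-30) = 610
Area = |Σ|/2 = 305.

305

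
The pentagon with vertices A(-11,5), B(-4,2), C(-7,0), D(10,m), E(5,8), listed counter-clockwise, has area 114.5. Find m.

The doubled signed area Σ (x_i y_{i+1} − x_{i+1} y_i) is linear in m.
With m=0 it equals 205; the coefficient of m is -12 (from the two edges through D).
So -12·m + 205 = 2·114.5 = 229 ⇒ m = -2.

-2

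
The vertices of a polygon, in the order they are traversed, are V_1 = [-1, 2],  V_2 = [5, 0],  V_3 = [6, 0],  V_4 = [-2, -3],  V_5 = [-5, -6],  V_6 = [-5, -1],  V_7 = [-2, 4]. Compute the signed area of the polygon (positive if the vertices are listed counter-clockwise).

-39

Apply the surveyor's formula: 2A = Σ (x_i·y_{i+1} − x_{i+1}·y_i), indices taken mod 7.
Cross-terms: -10, 0, -18, -3, -25, -22, 0  ⇒  Σ = -78
Signed area = Σ/2 = -39 (negative ⇒ clockwise traversal).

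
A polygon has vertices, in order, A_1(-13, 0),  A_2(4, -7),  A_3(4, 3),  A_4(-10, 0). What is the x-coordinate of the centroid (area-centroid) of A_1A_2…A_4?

-97/69

Apply the shoelace (surveyor's) formula. First the cross-terms c_i = x_i·y_{i+1} − x_{i+1}·y_i:
  91, 40, 30, 0  ⇒  2A = 161, A = 80.5.
Then Σ (x_i + x_{i+1})·c_i = -679, so x̄ = -679 / (6·80.5) = -97/69.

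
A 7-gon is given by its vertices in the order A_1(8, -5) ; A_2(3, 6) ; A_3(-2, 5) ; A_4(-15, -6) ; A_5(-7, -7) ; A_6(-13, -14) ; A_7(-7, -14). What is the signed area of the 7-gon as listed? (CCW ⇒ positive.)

Cross-terms: 63, 27, 87, 63, 7, 84, 147  ⇒  Σ = 478
Signed area = Σ/2 = 239 (positive ⇒ counter-clockwise traversal).

239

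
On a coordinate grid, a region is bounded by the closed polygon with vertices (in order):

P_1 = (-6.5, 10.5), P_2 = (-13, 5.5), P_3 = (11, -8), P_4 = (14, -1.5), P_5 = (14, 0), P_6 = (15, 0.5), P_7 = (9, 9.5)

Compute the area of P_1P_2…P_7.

281

Apply the surveyor's formula: 2A = Σ (x_i·y_{i+1} − x_{i+1}·y_i), indices taken mod 7.
Cross-terms: 100.75, 43.5, 95.5, 21, 7, 138, 156.25  ⇒  Σ = 562
Area = |Σ|/2 = 281.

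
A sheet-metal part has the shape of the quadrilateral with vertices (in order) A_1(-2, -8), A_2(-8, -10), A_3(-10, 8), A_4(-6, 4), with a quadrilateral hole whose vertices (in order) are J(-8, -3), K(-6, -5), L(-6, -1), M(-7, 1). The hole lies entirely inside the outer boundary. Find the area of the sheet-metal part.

Outer boundary:
A_1→A_2: (-2)(-10) − (-8)(-8) = -44
A_2→A_3: (-8)(8) − (-10)(-10) = -164
A_3→A_4: (-10)(4) − (-6)(8) = 8
A_4→A_1: (-6)(-8) − (-2)(4) = 56
Σ = -144
Area = |Σ|/2 = 72.
Hole:
Apply the surveyor's formula: 2A = Σ (x_i·y_{i+1} − x_{i+1}·y_i), indices taken mod 4.
Cross-terms: 22, -24, -13, 29  ⇒  Σ = 14
Area = |Σ|/2 = 7.
Net area = 72 − 7 = 65.

65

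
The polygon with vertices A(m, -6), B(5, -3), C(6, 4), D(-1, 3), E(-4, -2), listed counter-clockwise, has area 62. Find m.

4

Write out the shoelace sum; only the two edges meeting at A involve m:
2·Area = [((-4)·(-6) − m·(-2)) + (m·(-3) − 5·(-6))] + 74
       = -1·m + 128 = 124
⇒ m = 4.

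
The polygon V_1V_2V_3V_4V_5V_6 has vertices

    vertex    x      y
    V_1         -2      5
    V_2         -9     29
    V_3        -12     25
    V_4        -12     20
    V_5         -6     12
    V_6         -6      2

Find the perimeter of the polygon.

60

|V_1V_2| = √((-7)² + (24)²) = √625 = 25
|V_2V_3| = √((-3)² + (-4)²) = √25 = 5
|V_3V_4| = √((0)² + (-5)²) = √25 = 5
|V_4V_5| = √((6)² + (-8)²) = √100 = 10
|V_5V_6| = √((0)² + (-10)²) = √100 = 10
|V_6V_1| = √((4)² + (3)²) = √25 = 5
Perimeter = 25 + 5 + 5 + 10 + 10 + 5 = 60.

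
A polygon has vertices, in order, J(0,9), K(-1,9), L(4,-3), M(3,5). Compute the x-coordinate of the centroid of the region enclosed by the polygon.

Apply the shoelace formula. First the cross-terms c_i = x_i·y_{i+1} − x_{i+1}·y_i:
  9, -33, 29, 27  ⇒  2A = 32, A = 16.
Then Σ (x_i + x_{i+1})·c_i = 176, so x̄ = 176 / (6·16) = 11/6.

11/6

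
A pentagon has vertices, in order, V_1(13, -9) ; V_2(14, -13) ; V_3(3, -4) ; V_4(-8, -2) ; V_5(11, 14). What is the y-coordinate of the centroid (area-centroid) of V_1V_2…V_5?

146/201

Apply the shoelace formula. First the cross-terms c_i = x_i·y_{i+1} − x_{i+1}·y_i:
  -43, -17, -38, -90, -281  ⇒  2A = -469, A = -234.5.
Then Σ (y_i + y_{i+1})·c_i = -1022, so ȳ = -1022 / (6·(-234.5)) = 146/201.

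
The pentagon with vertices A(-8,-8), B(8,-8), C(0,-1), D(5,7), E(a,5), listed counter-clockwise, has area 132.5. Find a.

The doubled signed area Σ (x_i y_{i+1} − x_{i+1} y_i) is linear in a.
With a=0 it equals 190; the coefficient of a is -15 (from the two edges through E).
So -15·a + 190 = 2·132.5 = 265 ⇒ a = -5.

-5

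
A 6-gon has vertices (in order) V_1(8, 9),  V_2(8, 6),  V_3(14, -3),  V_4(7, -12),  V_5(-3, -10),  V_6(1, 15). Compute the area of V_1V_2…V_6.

265.5

Apply the shoelace (surveyor's) formula: 2A = Σ (x_i·y_{i+1} − x_{i+1}·y_i), indices taken mod 6.
Cross-terms: -24, -108, -147, -106, -35, -111  ⇒  Σ = -531
Area = |Σ|/2 = 265.5.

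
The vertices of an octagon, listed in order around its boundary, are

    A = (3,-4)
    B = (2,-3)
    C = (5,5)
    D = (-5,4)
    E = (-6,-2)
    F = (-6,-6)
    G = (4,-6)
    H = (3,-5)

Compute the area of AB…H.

94

Cross-terms: -1, 25, 45, 34, 24, 60, -2, 3  ⇒  Σ = 188
Area = |Σ|/2 = 94.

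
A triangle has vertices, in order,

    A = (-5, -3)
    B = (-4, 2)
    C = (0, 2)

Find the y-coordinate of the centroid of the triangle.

1/3

Apply the surveyor's formula. First the cross-terms c_i = x_i·y_{i+1} − x_{i+1}·y_i:
  -22, -8, 10  ⇒  2A = -20, A = -10.
Then Σ (y_i + y_{i+1})·c_i = -20, so ȳ = -20 / (6·(-10)) = 1/3.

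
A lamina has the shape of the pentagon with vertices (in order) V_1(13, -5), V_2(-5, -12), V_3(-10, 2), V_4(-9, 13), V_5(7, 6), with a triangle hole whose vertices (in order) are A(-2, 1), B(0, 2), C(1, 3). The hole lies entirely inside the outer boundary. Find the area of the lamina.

340

Outer boundary:
Σ = (-181) + (-130) + (-112) + (-145) + (-113) = -681
Area = |Σ|/2 = 340.5.
Hole:
Cross-terms: -4, -2, 7  ⇒  Σ = 1
Area = |Σ|/2 = 0.5.
Net area = 340.5 − 0.5 = 340.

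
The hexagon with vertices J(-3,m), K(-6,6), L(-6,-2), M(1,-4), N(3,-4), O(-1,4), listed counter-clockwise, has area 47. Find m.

2

Write out the shoelace sum; only the two edges meeting at J involve m:
2·Area = [((-1)·m − (-3)·4) + ((-3)·6 − (-6)·m)] + 90
       = 5·m + 84 = 94
⇒ m = 2.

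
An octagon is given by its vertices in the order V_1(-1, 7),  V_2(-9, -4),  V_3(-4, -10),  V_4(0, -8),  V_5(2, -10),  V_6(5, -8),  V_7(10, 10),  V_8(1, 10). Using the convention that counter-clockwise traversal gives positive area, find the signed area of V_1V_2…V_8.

Apply the surveyor's formula: 2A = Σ (x_i·y_{i+1} − x_{i+1}·y_i), indices taken mod 8.
Σ = (67) + (74) + (32) + (16) + (34) + (130) + (90) + (17) = 460
Signed area = Σ/2 = 230 (positive ⇒ counter-clockwise traversal).

230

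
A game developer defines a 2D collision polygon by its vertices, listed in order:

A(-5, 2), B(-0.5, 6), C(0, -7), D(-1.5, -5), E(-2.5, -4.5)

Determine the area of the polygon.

Cross-terms: -29, 3.5, -10.5, -5.75, -27.5  ⇒  Σ = -69.25
Area = |Σ|/2 = 34.625.

34.625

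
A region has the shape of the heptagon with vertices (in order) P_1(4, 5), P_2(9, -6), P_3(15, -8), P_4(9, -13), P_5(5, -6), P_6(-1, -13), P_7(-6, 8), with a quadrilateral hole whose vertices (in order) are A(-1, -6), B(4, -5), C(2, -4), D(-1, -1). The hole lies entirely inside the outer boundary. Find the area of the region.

180

Outer boundary:
Σ = (-69) + (18) + (-123) + (11) + (-71) + (-86) + (-62) = -382
Area = |Σ|/2 = 191.
Hole:
Apply the surveyor's formula: 2A = Σ (x_i·y_{i+1} − x_{i+1}·y_i), indices taken mod 4.
Σ = (29) + (-6) + (-6) + (5) = 22
Area = |Σ|/2 = 11.
Net area = 191 − 11 = 180.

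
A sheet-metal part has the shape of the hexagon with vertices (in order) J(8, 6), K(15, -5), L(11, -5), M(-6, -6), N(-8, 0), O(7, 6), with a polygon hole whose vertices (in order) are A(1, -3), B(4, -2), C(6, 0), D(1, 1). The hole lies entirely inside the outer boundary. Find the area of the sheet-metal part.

162

Outer boundary:
Apply the surveyor's formula: 2A = Σ (x_i·y_{i+1} − x_{i+1}·y_i), indices taken mod 6.
Σ = (-130) + (-20) + (-96) + (-48) + (-48) + (-6) = -348
Area = |Σ|/2 = 174.
Hole:
Apply the shoelace (surveyor's) formula: 2A = Σ (x_i·y_{i+1} − x_{i+1}·y_i), indices taken mod 4.
Σ = (10) + (12) + (6) + (-4) = 24
Area = |Σ|/2 = 12.
Net area = 174 − 12 = 162.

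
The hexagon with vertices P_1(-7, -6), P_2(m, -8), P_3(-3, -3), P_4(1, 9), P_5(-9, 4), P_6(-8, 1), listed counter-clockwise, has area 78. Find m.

-5

Write out the shoelace sum; only the two edges meeting at P_2 involve m:
2·Area = [((-7)·(-8) − m·(-6)) + (m·(-3) − (-3)·(-8))] + 139
       = 3·m + 171 = 156
⇒ m = -5.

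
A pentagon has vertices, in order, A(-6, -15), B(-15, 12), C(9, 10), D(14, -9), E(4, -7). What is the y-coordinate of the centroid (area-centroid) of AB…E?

Apply the shoelace (surveyor's) formula. First the cross-terms c_i = x_i·y_{i+1} − x_{i+1}·y_i:
  -297, -258, -221, -62, -102  ⇒  2A = -940, A = -470.
Then Σ (y_i + y_{i+1})·c_i = -1770, so ȳ = -1770 / (6·(-470)) = 59/94.

59/94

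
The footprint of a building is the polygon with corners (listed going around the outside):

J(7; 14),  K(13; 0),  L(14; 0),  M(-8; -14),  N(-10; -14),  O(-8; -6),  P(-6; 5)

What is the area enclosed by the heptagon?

326.5

Apply the shoelace (surveyor's) formula: 2A = Σ (x_i·y_{i+1} − x_{i+1}·y_i), indices taken mod 7.
Cross-terms: -182, 0, -196, -28, -52, -76, -119  ⇒  Σ = -653
Area = |Σ|/2 = 326.5.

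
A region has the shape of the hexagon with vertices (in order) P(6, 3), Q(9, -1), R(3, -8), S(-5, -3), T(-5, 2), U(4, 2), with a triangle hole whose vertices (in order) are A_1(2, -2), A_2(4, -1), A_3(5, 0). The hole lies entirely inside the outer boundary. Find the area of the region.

Outer boundary:
Σ = (-33) + (-69) + (-49) + (-25) + (-18) + (0) = -194
Area = |Σ|/2 = 97.
Hole:
Apply the surveyor's formula: 2A = Σ (x_i·y_{i+1} − x_{i+1}·y_i), indices taken mod 3.
Σ = (6) + (5) + (-10) = 1
Area = |Σ|/2 = 0.5.
Net area = 97 − 0.5 = 96.5.

96.5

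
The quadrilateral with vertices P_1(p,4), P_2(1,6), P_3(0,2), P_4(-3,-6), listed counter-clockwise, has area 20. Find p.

4

The doubled signed area Σ (x_i y_{i+1} − x_{i+1} y_i) is linear in p.
With p=0 it equals -8; the coefficient of p is 12 (from the two edges through P_1).
So 12·p + -8 = 2·20 = 40 ⇒ p = 4.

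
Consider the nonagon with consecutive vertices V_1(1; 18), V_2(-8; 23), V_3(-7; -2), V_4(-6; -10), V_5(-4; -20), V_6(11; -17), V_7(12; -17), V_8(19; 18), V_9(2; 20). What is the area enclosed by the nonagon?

843

Σ = (167) + (177) + (58) + (80) + (288) + (17) + (539) + (344) + (16) = 1686
Area = |Σ|/2 = 843.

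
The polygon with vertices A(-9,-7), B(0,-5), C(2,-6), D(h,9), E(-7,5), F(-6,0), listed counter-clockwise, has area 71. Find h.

-6

Write out the shoelace sum; only the two edges meeting at D involve h:
2·Area = [(2·9 − h·(-6)) + (h·5 − (-7)·9)] + 127
       = 11·h + 208 = 142
⇒ h = -6.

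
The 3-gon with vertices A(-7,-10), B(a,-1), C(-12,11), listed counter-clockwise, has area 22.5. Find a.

The doubled signed area Σ (x_i y_{i+1} − x_{i+1} y_i) is linear in a.
With a=0 it equals 192; the coefficient of a is 21 (from the two edges through B).
So 21·a + 192 = 2·22.5 = 45 ⇒ a = -7.

-7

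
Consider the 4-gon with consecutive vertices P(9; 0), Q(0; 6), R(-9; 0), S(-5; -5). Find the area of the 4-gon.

Σ = (54) + (54) + (45) + (45) = 198
Area = |Σ|/2 = 99.

99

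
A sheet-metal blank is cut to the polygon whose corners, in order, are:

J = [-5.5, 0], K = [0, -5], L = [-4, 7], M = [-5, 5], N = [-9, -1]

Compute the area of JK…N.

33.5

Apply the shoelace formula: 2A = Σ (x_i·y_{i+1} − x_{i+1}·y_i), indices taken mod 5.
Σ = (27.5) + (-20) + (15) + (50) + (-5.5) = 67
Area = |Σ|/2 = 33.5.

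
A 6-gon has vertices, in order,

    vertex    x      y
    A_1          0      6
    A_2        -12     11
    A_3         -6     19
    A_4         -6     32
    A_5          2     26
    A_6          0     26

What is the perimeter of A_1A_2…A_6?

|A_1A_2| = √((-12)² + (5)²) = √169 = 13
|A_2A_3| = √((6)² + (8)²) = √100 = 10
|A_3A_4| = √((0)² + (13)²) = √169 = 13
|A_4A_5| = √((8)² + (-6)²) = √100 = 10
|A_5A_6| = √((-2)² + (0)²) = √4 = 2
|A_6A_1| = √((0)² + (-20)²) = √400 = 20
Perimeter = 13 + 10 + 13 + 10 + 2 + 20 = 68.

68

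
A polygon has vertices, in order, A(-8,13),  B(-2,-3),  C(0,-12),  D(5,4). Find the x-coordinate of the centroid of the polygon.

-7/9

Apply the shoelace formula. First the cross-terms c_i = x_i·y_{i+1} − x_{i+1}·y_i:
  50, 24, 60, 97  ⇒  2A = 231, A = 115.5.
Then Σ (x_i + x_{i+1})·c_i = -539, so x̄ = -539 / (6·115.5) = -7/9.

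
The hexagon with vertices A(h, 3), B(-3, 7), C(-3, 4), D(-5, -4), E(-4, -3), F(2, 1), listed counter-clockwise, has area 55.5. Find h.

The doubled signed area Σ (x_i y_{i+1} − x_{i+1} y_i) is linear in h.
With h=0 it equals 57; the coefficient of h is 6 (from the two edges through A).
So 6·h + 57 = 2·55.5 = 111 ⇒ h = 9.

9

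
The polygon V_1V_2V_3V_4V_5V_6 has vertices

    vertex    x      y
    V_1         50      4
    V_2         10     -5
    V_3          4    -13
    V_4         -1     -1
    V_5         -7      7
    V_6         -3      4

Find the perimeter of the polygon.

|V_1V_2| = √((-40)² + (-9)²) = √1681 = 41
|V_2V_3| = √((-6)² + (-8)²) = √100 = 10
|V_3V_4| = √((-5)² + (12)²) = √169 = 13
|V_4V_5| = √((-6)² + (8)²) = √100 = 10
|V_5V_6| = √((4)² + (-3)²) = √25 = 5
|V_6V_1| = √((53)² + (0)²) = √2809 = 53
Perimeter = 41 + 10 + 13 + 10 + 5 + 53 = 132.

132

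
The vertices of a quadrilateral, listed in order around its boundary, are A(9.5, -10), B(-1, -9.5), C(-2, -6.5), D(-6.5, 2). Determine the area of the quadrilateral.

Cross-terms: -100.25, -12.5, -46.25, 46  ⇒  Σ = -113
Area = |Σ|/2 = 56.5.

56.5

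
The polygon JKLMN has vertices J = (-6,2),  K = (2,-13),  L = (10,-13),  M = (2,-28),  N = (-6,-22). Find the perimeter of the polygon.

76

|JK| = √((8)² + (-15)²) = √289 = 17
|KL| = √((8)² + (0)²) = √64 = 8
|LM| = √((-8)² + (-15)²) = √289 = 17
|MN| = √((-8)² + (6)²) = √100 = 10
|NJ| = √((0)² + (24)²) = √576 = 24
Perimeter = 17 + 8 + 17 + 10 + 24 = 76.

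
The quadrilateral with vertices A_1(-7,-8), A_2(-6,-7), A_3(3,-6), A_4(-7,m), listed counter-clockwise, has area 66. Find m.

The doubled signed area Σ (x_i y_{i+1} − x_{i+1} y_i) is linear in m.
With m=0 it equals 72; the coefficient of m is 10 (from the two edges through A_4).
So 10·m + 72 = 2·66 = 132 ⇒ m = 6.

6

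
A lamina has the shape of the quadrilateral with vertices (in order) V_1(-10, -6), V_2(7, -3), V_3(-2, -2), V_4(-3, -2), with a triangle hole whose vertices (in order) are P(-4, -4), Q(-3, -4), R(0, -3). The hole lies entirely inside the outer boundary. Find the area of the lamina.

23.5

Outer boundary:
Apply the surveyor's formula: 2A = Σ (x_i·y_{i+1} − x_{i+1}·y_i), indices taken mod 4.
Σ = (72) + (-20) + (-2) + (-2) = 48
Area = |Σ|/2 = 24.
Hole:
Σ = (4) + (9) + (-12) = 1
Area = |Σ|/2 = 0.5.
Net area = 24 − 0.5 = 23.5.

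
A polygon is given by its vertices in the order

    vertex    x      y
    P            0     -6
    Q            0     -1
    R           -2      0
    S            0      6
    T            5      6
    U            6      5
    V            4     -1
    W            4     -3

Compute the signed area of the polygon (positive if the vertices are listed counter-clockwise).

Σ = (0) + (-2) + (-12) + (-30) + (-11) + (-26) + (-8) + (-24) = -113
Signed area = Σ/2 = -56.5 (negative ⇒ clockwise traversal).

-56.5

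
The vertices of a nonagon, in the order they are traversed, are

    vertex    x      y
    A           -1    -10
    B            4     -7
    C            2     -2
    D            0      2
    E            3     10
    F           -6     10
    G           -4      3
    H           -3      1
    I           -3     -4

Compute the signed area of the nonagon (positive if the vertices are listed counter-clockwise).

Cross-terms: 47, 6, 4, -6, 90, 22, 5, 15, 26  ⇒  Σ = 209
Signed area = Σ/2 = 104.5 (positive ⇒ counter-clockwise traversal).

104.5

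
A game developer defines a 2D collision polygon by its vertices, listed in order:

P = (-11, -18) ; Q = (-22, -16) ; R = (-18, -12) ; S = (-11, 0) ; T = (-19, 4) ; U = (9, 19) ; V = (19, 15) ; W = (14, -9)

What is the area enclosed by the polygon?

Apply Gauss's area formula: 2A = Σ (x_i·y_{i+1} − x_{i+1}·y_i), indices taken mod 8.
Σ = (-220) + (-24) + (-132) + (-44) + (-397) + (-226) + (-381) + (-351) = -1775
Area = |Σ|/2 = 887.5.

887.5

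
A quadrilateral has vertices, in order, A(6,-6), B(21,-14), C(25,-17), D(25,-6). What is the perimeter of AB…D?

|AB| = √((15)² + (-8)²) = √289 = 17
|BC| = √((4)² + (-3)²) = √25 = 5
|CD| = √((0)² + (11)²) = √121 = 11
|DA| = √((-19)² + (0)²) = √361 = 19
Perimeter = 17 + 5 + 11 + 19 = 52.

52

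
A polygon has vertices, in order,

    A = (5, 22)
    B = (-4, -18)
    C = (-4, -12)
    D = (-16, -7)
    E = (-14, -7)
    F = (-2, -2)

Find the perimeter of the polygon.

|AB| = √((-9)² + (-40)²) = √1681 = 41
|BC| = √((0)² + (6)²) = √36 = 6
|CD| = √((-12)² + (5)²) = √169 = 13
|DE| = √((2)² + (0)²) = √4 = 2
|EF| = √((12)² + (5)²) = √169 = 13
|FA| = √((7)² + (24)²) = √625 = 25
Perimeter = 41 + 6 + 13 + 2 + 13 + 25 = 100.

100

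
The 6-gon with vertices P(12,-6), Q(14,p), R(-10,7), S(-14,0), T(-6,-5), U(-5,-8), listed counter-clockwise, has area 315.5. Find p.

Write out the shoelace sum; only the two edges meeting at Q involve p:
2·Area = [(12·p − 14·(-6)) + (14·7 − (-10)·p)] + 317
       = 22·p + 499 = 631
⇒ p = 6.

6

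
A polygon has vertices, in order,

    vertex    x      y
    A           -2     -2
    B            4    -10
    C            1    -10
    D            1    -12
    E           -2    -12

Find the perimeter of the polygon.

28

|AB| = √((6)² + (-8)²) = √100 = 10
|BC| = √((-3)² + (0)²) = √9 = 3
|CD| = √((0)² + (-2)²) = √4 = 2
|DE| = √((-3)² + (0)²) = √9 = 3
|EA| = √((0)² + (10)²) = √100 = 10
Perimeter = 10 + 3 + 2 + 3 + 10 = 28.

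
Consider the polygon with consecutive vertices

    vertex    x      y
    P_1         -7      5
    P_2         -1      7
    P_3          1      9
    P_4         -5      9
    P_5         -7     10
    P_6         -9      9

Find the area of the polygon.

26

Apply the shoelace (surveyor's) formula: 2A = Σ (x_i·y_{i+1} − x_{i+1}·y_i), indices taken mod 6.
Cross-terms: -44, -16, 54, 13, 27, 18  ⇒  Σ = 52
Area = |Σ|/2 = 26.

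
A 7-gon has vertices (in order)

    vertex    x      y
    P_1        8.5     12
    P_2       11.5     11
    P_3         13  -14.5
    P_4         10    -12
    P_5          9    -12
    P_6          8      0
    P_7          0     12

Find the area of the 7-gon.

Σ = (-44.5) + (-309.75) + (-11) + (-12) + (96) + (96) + (-102) = -287.25
Area = |Σ|/2 = 143.625.

143.625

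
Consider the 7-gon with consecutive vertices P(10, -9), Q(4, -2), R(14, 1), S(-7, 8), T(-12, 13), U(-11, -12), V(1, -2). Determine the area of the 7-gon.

252

Apply the shoelace formula: 2A = Σ (x_i·y_{i+1} − x_{i+1}·y_i), indices taken mod 7.
Σ = (16) + (32) + (119) + (5) + (287) + (34) + (11) = 504
Area = |Σ|/2 = 252.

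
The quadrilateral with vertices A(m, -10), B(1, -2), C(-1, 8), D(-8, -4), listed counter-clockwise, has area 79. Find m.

-3

The doubled signed area Σ (x_i y_{i+1} − x_{i+1} y_i) is linear in m.
With m=0 it equals 164; the coefficient of m is 2 (from the two edges through A).
So 2·m + 164 = 2·79 = 158 ⇒ m = -3.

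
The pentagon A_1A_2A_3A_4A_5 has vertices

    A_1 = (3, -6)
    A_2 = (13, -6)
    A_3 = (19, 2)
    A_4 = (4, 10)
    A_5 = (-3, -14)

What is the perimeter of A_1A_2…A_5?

|A_1A_2| = √((10)² + (0)²) = √100 = 10
|A_2A_3| = √((6)² + (8)²) = √100 = 10
|A_3A_4| = √((-15)² + (8)²) = √289 = 17
|A_4A_5| = √((-7)² + (-24)²) = √625 = 25
|A_5A_1| = √((6)² + (8)²) = √100 = 10
Perimeter = 10 + 10 + 17 + 25 + 10 = 72.

72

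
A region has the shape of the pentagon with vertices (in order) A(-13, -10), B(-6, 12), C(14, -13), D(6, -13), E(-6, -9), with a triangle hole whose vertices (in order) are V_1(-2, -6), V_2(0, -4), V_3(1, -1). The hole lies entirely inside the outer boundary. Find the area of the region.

297.5

Outer boundary:
Σ = (-216) + (-90) + (-104) + (-132) + (-57) = -599
Area = |Σ|/2 = 299.5.
Hole:
Apply the shoelace formula: 2A = Σ (x_i·y_{i+1} − x_{i+1}·y_i), indices taken mod 3.
Σ = (8) + (4) + (-8) = 4
Area = |Σ|/2 = 2.
Net area = 299.5 − 2 = 297.5.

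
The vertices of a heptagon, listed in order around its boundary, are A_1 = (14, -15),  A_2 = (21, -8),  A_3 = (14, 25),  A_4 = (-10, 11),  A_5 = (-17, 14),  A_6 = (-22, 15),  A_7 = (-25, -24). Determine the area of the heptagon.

1479

Apply the shoelace (surveyor's) formula: 2A = Σ (x_i·y_{i+1} − x_{i+1}·y_i), indices taken mod 7.
Σ = (203) + (637) + (404) + (47) + (53) + (903) + (711) = 2958
Area = |Σ|/2 = 1479.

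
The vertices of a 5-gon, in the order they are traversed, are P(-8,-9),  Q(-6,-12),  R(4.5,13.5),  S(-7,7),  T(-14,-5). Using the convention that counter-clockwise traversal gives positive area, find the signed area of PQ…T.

180

Apply the shoelace formula: 2A = Σ (x_i·y_{i+1} − x_{i+1}·y_i), indices taken mod 5.
Σ = (42) + (-27) + (126) + (133) + (86) = 360
Signed area = Σ/2 = 180 (positive ⇒ counter-clockwise traversal).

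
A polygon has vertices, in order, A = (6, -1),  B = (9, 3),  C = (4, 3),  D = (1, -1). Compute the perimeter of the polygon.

20

|AB| = √((3)² + (4)²) = √25 = 5
|BC| = √((-5)² + (0)²) = √25 = 5
|CD| = √((-3)² + (-4)²) = √25 = 5
|DA| = √((5)² + (0)²) = √25 = 5
Perimeter = 5 + 5 + 5 + 5 = 20.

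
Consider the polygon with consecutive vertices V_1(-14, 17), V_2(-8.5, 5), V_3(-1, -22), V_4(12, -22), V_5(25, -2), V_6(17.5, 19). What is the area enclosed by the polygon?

1076

Apply Gauss's area formula: 2A = Σ (x_i·y_{i+1} − x_{i+1}·y_i), indices taken mod 6.
Σ = (74.5) + (192) + (286) + (526) + (510) + (563.5) = 2152
Area = |Σ|/2 = 1076.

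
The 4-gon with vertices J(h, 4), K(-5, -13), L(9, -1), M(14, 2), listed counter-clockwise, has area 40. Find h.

Write out the shoelace sum; only the two edges meeting at J involve h:
2·Area = [(14·4 − h·2) + (h·(-13) − (-5)·4)] + 154
       = -15·h + 230 = 80
⇒ h = 10.

10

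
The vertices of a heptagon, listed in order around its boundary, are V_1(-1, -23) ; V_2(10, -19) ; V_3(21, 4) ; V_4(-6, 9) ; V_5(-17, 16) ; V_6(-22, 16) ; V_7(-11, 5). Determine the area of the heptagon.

681

Apply the surveyor's formula: 2A = Σ (x_i·y_{i+1} − x_{i+1}·y_i), indices taken mod 7.
Σ = (249) + (439) + (213) + (57) + (80) + (66) + (258) = 1362
Area = |Σ|/2 = 681.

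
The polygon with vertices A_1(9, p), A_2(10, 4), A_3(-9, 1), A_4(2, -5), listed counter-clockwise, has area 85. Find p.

Write out the shoelace sum; only the two edges meeting at A_1 involve p:
2·Area = [(2·p − 9·(-5)) + (9·4 − 10·p)] + 89
       = -8·p + 170 = 170
⇒ p = 0.

0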